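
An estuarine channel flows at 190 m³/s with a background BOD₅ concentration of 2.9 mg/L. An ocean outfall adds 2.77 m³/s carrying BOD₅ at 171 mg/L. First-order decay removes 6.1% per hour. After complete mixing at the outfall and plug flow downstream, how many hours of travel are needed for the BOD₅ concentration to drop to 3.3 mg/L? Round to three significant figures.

Mass balance: C = (190.0·2.900 + 2.770·171.0) / 192.8 = 1025/192.8 = 5.316 mg/L.
6.1%/h lost → k = −ln(1 − 0.061) = 0.06294 h⁻¹.
5.316·exp(−k·t) = 3.3 → t = ln(5.316/3.3)/k = 27270 s = 7.574 h.

7.57 h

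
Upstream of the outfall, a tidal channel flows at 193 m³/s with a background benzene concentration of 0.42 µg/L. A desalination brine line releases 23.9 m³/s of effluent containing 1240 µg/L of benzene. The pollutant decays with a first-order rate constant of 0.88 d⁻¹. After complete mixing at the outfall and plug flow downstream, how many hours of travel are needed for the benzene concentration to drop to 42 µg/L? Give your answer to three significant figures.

32.2 h

After mixing, C = (193.0·0.4200 + 23.90·1240) / 216.9 = 29720/216.9 = 137.0 µg/L.
137.0·exp(−k·t) = 42 → t = ln(137.0/42)/k = 116100 s = 32.25 h.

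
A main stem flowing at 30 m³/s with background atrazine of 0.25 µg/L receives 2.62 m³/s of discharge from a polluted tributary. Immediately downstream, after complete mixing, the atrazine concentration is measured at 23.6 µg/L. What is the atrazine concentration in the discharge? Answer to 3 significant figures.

Mass balance: 30.00·0.2500 + 2.620·Cₑ = 32.62·23.60
→ Cₑ = (32.62·23.60 − 30.00·0.2500) / 2.620 = 291.0 µg/L.

291 µg/L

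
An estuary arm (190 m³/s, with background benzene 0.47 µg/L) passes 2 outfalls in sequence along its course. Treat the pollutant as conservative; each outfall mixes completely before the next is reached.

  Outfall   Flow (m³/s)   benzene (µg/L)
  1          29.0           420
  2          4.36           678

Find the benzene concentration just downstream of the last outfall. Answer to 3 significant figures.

After outfall 1: Q = 190.0 + 29.00 = 219.0 m³/s; C = (190.0·0.4700 + 29.00·420.0)/219.0 = 56.02 µg/L.
After outfall 2: Q = 219.0 + 4.360 = 223.4 m³/s; C = (219.0·56.02 + 4.360·678.0)/223.4 = 68.17 µg/L.

68.2 µg/L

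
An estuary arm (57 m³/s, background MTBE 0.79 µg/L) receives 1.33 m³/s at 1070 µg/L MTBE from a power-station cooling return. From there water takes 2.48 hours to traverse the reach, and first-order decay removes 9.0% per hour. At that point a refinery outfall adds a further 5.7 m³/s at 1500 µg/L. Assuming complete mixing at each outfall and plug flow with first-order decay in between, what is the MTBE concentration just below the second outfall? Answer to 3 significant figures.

152 µg/L

Mass balance: C = (57.00·0.7900 + 1.330·1070) / 58.33 = 1468/58.33 = 25.17 µg/L; combined flow 58.33 m³/s.
9.0%/h lost → k = −ln(1 − 0.09) = 0.09431 h⁻¹.
Applying C = C₀e^(−kt): 25.17 × 0.7914 = 19.92 µg/L.
Second outfall: C = (58.33·19.92 + 5.700·1500)/64.03 = 151.7 µg/L.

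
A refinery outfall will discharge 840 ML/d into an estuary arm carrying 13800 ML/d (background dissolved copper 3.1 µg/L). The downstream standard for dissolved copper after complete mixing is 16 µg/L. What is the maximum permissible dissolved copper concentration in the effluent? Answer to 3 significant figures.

228 µg/L

At the limit, (Qr·Cr + Qe·Cₑ)/(Qr + Qe) = 16:
Cₑ = (14640·16 − 13800·3.100) / 840.0 = 227.9 µg/L.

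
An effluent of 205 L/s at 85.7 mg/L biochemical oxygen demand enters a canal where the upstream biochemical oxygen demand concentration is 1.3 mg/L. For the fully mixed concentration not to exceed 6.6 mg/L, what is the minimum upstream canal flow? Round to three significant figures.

3060 L/s

Set C_mix = 6.6: (Q·1.300 + 205.0·85.70) / (Q + 205.0) = 6.6
→ Q = 205.0·(85.70 − 6.6)/(6.6 − 1.300) = 3060 L/s.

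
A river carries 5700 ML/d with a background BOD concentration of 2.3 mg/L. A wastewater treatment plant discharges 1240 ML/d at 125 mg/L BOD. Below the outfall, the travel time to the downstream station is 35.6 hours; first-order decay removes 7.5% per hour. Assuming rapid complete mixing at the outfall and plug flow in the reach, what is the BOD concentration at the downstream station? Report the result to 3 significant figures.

1.51 mg/L

Flow-weighted average: C = (5700·2.300 + 1240·125.0) / 6940 = 168100/6940 = 24.22 mg/L.
7.5%/h lost → k = −ln(1 − 0.075) = 0.07796 h⁻¹.
First-order decay: C = 24.22·exp(−k·t) = 24.22·0.06232 = 1.510 mg/L.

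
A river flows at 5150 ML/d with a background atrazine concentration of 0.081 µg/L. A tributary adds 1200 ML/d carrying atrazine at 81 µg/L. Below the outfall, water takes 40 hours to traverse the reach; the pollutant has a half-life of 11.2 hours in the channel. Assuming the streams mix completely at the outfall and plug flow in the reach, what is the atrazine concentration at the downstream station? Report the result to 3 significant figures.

1.29 µg/L

Flow-weighted average: C = (5150·0.08100 + 1200·81.00) / 6350 = 97620/6350 = 15.37 µg/L.
Half-life 11.2 h → k = ln 2 / 11.2 = 0.06189 h⁻¹ = 1.485 d⁻¹.
After decay, C = 15.37 × e^(−kt) = 15.37 × 0.08412 = 1.293 µg/L.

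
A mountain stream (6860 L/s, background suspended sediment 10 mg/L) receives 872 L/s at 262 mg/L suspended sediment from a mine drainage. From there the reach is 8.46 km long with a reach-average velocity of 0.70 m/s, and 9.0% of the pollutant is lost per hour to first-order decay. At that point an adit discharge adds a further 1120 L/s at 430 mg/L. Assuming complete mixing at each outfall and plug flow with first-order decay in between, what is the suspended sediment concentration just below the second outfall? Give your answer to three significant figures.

Conservation of mass: C = (6860·10.00 + 872.0·262.0) / 7732 = 297100/7732 = 38.42 mg/L; combined flow 7732 L/s.
Travel time t = 8.46·1000 / 0.70 = 12090 s = 3.357 h.
9.0%/h lost → k = −ln(1 − 0.09) = 0.09431 h⁻¹.
First-order decay: C = 38.42·exp(−k·t) = 38.42·0.7286 = 27.99 mg/L.
At the second outfall, C = (7732·27.99 + 1120·430.0) / (7732 + 1120) = 78.86 mg/L.

78.9 mg/L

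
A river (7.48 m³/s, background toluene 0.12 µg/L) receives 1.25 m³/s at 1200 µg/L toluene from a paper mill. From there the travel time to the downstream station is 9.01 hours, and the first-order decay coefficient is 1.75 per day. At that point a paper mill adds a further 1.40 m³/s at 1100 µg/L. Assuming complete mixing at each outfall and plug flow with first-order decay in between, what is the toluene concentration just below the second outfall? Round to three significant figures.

Mass balance: C = (7.480·0.1200 + 1.250·1200) / 8.730 = 1501/8.730 = 171.9 µg/L; combined flow 8.730 m³/s.
First-order decay: C = 171.9·exp(−k·t) = 171.9·0.5184 = 89.13 µg/L.
At the second outfall, C = (8.730·89.13 + 1.400·1100) / (8.730 + 1.400) = 228.8 µg/L.

229 µg/L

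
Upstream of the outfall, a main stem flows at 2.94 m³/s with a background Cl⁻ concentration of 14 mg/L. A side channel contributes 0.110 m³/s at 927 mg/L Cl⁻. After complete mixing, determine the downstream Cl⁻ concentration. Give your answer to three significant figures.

Mass balance: C = (2.940·14.00 + 0.1100·927.0) / 3.050 = 143.1/3.050 = 46.93 mg/L.

46.9 mg/L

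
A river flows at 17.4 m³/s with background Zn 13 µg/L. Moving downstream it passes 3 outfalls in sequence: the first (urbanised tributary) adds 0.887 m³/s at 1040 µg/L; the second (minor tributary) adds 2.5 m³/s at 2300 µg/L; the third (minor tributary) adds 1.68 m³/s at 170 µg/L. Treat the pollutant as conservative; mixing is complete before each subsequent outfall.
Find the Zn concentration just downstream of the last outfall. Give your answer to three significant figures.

320 µg/L

Outfall 1: combined Q = 18.29 m³/s; C = (17.40·13.00 + 0.8870·1040)/18.29 = 62.81 µg/L.
Outfall 2: combined Q = 20.79 m³/s; C = (18.29·62.81 + 2.500·2300)/20.79 = 331.9 µg/L.
Outfall 3: combined Q = 22.47 m³/s; C = (20.79·331.9 + 1.680·170.0)/22.47 = 319.8 µg/L.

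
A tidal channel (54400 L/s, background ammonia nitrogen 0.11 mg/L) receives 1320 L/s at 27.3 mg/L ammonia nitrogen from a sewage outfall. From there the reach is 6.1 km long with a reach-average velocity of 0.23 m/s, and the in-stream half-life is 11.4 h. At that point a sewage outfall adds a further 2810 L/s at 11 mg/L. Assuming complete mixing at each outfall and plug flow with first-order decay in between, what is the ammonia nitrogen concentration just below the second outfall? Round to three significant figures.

Mass balance: C = (54400·0.1100 + 1320·27.30) / 55720 = 42020/55720 = 0.7541 mg/L; combined flow 55720 L/s.
Travel time t = 6.1·1000 / 0.23 = 26520 s = 7.367 h.
Half-life 11.4 h → k = ln 2 / 11.4 = 0.06080 h⁻¹ = 1.459 d⁻¹.
First-order decay: C = 0.7541·exp(−k·t) = 0.7541·0.6389 = 0.4818 mg/L.
At the second outfall, C = (55720·0.4818 + 2810·11.00) / (55720 + 2810) = 0.9868 mg/L.

0.987 mg/L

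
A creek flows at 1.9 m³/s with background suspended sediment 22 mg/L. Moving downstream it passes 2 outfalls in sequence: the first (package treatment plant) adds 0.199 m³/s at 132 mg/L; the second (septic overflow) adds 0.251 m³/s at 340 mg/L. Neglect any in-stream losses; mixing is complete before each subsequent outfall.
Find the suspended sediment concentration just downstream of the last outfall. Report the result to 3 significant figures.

65.3 mg/L

Below outfall 1: Q → 2.099 m³/s, C = (1.900·22.00 + 0.1990·132.0)/2.099 = 32.43 mg/L.
Below outfall 2: Q → 2.350 m³/s, C = (2.099·32.43 + 0.2510·340.0)/2.350 = 65.28 mg/L.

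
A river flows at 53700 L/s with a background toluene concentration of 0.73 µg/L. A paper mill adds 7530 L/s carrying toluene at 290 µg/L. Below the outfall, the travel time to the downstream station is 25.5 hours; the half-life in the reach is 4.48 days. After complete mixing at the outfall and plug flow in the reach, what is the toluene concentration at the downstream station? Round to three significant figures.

30.8 µg/L

Flow-weighted average: C = (53700·0.7300 + 7530·290.0) / 61230 = 2223000/61230 = 36.30 µg/L.
Half-life 4.48 d → k = ln 2 / 4.48 = 0.1547 d⁻¹.
First-order decay: C = 36.30·exp(−k·t) = 36.30·0.8484 = 30.80 µg/L.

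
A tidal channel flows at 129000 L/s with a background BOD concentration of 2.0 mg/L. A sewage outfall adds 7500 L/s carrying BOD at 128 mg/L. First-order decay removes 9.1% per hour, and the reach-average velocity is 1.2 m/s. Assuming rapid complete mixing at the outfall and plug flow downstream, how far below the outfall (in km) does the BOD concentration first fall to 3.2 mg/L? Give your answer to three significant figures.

After mixing, C = (129000·2.000 + 7500·128.0) / 136500 = 1218000/136500 = 8.923 mg/L.
9.1%/h lost → k = −ln(1 − 0.091) = 0.09541 h⁻¹.
Set 8.923·exp(−k·t) = 3.2 → t = ln(8.923/3.2)/k = 38690 s = 10.75 h.
Distance = v·t = 1.2·38690 = 46430 m = 46.43 km.

46.4 km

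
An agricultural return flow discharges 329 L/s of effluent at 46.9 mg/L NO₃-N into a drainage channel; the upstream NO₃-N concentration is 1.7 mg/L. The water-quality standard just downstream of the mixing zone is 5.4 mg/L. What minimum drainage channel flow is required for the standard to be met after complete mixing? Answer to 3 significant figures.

3690 L/s

Set C_mix = 5.4: (Q·1.700 + 329.0·46.90) / (Q + 329.0) = 5.4
→ Q = 329.0·(46.90 − 5.4)/(5.4 − 1.700) = 3690 L/s.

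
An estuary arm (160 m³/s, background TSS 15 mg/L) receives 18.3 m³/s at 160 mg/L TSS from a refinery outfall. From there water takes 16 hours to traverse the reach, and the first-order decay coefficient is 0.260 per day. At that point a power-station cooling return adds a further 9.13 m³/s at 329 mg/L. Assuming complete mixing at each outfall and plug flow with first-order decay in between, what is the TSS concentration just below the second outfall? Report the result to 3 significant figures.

39.9 mg/L

Flow-weighted average: C = (160.0·15.00 + 18.30·160.0) / 178.3 = 5328/178.3 = 29.88 mg/L; combined flow 178.3 m³/s.
After decay, C = 29.88 × e^(−kt) = 29.88 × 0.8409 = 25.13 mg/L.
Second outfall: C = (178.3·25.13 + 9.130·329.0)/187.4 = 39.93 mg/L.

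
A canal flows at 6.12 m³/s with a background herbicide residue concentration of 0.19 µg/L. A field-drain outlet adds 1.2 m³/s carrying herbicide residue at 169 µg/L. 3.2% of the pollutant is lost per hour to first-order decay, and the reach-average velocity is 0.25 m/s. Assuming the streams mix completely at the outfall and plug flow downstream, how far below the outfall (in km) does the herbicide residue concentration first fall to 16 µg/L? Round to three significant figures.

Conservation of mass: C = (6.120·0.1900 + 1.200·169.0) / 7.320 = 204.0/7.320 = 27.86 µg/L.
3.2%/h lost → k = −ln(1 − 0.032) = 0.03252 h⁻¹.
Set 27.86·exp(−k·t) = 16 → t = ln(27.86/16)/k = 61400 s = 17.06 h.
Distance = v·t = 0.25·61400 = 15350 m = 15.35 km.

15.4 km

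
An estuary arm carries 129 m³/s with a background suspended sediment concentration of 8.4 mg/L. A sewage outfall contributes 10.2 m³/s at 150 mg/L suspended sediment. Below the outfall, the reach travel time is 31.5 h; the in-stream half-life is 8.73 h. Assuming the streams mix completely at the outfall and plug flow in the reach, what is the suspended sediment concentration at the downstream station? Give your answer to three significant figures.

1.54 mg/L

After mixing, C = (129.0·8.400 + 10.20·150.0) / 139.2 = 2614/139.2 = 18.78 mg/L.
Half-life 8.73 h → k = ln 2 / 8.73 = 0.07940 h⁻¹ = 1.906 d⁻¹.
Applying C = C₀e^(−kt): 18.78 × 0.08200 = 1.540 mg/L.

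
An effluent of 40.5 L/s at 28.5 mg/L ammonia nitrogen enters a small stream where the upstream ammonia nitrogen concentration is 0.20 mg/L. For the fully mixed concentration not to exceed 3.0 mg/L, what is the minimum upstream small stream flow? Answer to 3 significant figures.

369 L/s

Set C_mix = 3.0: (Q·0.2000 + 40.50·28.50) / (Q + 40.50) = 3.0
→ Q = 40.50·(28.50 − 3.0)/(3.0 − 0.2000) = 368.8 L/s.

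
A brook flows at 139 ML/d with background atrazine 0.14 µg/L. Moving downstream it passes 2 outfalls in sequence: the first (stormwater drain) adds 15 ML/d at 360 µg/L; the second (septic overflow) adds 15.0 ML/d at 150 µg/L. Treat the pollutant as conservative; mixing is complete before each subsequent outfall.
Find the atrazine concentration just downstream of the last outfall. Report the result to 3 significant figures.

Below outfall 1: Q → 154.0 ML/d, C = (139.0·0.1400 + 15.00·360.0)/154.0 = 35.19 µg/L.
Below outfall 2: Q → 169.0 ML/d, C = (154.0·35.19 + 15.00·150.0)/169.0 = 45.38 µg/L.

45.4 µg/L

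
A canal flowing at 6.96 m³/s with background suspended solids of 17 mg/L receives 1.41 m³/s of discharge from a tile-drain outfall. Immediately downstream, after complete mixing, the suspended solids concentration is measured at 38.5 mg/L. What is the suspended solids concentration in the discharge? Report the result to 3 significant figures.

Mass balance: 6.960·17.00 + 1.410·Cₑ = 8.370·38.50
→ Cₑ = (8.370·38.50 − 6.960·17.00) / 1.410 = 144.6 mg/L.

145 mg/L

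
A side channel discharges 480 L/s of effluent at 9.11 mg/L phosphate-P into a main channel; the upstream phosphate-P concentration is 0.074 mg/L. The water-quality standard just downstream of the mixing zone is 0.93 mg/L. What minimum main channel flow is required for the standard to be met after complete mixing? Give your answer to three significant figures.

Set C_mix = 0.93: (Q·0.07400 + 480.0·9.110) / (Q + 480.0) = 0.93
→ Q = 480.0·(9.110 − 0.93)/(0.93 − 0.07400) = 4587 L/s.

4590 L/s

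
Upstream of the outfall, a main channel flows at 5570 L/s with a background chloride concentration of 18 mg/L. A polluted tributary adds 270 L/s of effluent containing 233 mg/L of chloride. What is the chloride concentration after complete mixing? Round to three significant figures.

27.9 mg/L

Mass balance: C = (5570·18.00 + 270.0·233.0) / 5840 = 163200/5840 = 27.94 mg/L.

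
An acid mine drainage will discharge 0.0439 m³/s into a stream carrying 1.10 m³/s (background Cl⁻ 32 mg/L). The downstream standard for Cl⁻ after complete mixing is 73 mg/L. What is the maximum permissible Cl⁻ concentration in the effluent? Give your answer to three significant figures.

At the limit, (Qr·Cr + Qe·Cₑ)/(Qr + Qe) = 73:
Cₑ = (1.144·73 − 1.100·32.00) / 0.04390 = 1100 mg/L.

1100 mg/L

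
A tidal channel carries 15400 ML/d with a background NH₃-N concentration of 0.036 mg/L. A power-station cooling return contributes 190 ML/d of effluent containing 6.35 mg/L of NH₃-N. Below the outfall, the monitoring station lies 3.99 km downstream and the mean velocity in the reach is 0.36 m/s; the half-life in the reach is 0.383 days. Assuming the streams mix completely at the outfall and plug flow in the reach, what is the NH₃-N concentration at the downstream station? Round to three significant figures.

0.0895 mg/L

Mixed concentration C = ΣQC/ΣQ = (15400·0.03600 + 190.0·6.350) / 15590 = 1761/15590 = 0.1130 mg/L.
Travel time t = 3.99·1000 / 0.36 = 11080 s = 3.079 h.
Half-life 0.383 d → k = ln 2 / 0.383 = 1.810 d⁻¹.
Decay over the reach: 0.1130·exp(−kt) = 0.1130·0.7928 = 0.08955 mg/L.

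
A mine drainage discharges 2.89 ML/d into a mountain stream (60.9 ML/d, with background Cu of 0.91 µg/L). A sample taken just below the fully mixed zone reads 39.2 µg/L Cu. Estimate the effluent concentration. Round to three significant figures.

Mass balance: 60.90·0.9100 + 2.890·Cₑ = 63.79·39.20
→ Cₑ = (63.79·39.20 − 60.90·0.9100) / 2.890 = 846.1 µg/L.

846 µg/L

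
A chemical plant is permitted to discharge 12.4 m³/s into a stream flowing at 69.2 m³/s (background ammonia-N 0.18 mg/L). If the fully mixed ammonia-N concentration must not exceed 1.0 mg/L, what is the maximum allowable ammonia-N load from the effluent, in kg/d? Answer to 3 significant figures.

5970 kg/d

Mass balance at the limit: 69.20·0.1800 + 12.40·Cₑ = 81.60·1.0 → Cₑ = 5.576 mg/L.
Load = 12.40 m³/s × 5.576 g/m³ × 86 400 s/d = 5974 kg/d.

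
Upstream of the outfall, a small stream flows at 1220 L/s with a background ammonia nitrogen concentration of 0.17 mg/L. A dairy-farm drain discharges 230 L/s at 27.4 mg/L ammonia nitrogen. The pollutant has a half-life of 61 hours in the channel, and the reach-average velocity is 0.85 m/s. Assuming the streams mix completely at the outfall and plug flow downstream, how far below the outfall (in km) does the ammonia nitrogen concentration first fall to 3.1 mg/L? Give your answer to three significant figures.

99.7 km

Flow-weighted average: C = (1220·0.1700 + 230.0·27.40) / 1450 = 6509/1450 = 4.489 mg/L.
Half-life 61 h → k = ln 2 / 61 = 0.01136 h⁻¹ = 0.2727 d⁻¹.
Set 4.489·exp(−k·t) = 3.1 → t = ln(4.489/3.1)/k = 117300 s = 32.59 h.
Distance = v·t = 0.85·117300 = 99710 m = 99.71 km.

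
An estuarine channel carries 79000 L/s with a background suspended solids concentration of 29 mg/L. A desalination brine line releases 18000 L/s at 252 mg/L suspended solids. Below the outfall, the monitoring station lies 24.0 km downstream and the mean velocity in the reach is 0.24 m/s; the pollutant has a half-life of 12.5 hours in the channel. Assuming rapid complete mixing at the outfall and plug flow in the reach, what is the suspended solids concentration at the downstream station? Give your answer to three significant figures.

15.1 mg/L

Mixed concentration C = ΣQC/ΣQ = (79000·29.00 + 18000·252.0) / 97000 = 6827000/97000 = 70.38 mg/L.
Travel time t = 24.0·1000 / 0.24 = 100000 s = 27.78 h.
Half-life 12.5 h → k = ln 2 / 12.5 = 0.05545 h⁻¹ = 1.331 d⁻¹.
Decay over the reach: 70.38·exp(−kt) = 70.38·0.2143 = 15.08 mg/L.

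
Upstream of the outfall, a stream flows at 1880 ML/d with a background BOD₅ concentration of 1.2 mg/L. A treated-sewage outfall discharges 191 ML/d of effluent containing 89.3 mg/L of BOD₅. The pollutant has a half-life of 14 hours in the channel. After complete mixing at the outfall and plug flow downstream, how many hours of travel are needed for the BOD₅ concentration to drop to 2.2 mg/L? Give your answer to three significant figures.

29.2 h

Mixed concentration C = ΣQC/ΣQ = (1880·1.200 + 191.0·89.30) / 2071 = 19310/2071 = 9.325 mg/L.
Half-life 14 h → k = ln 2 / 14 = 0.04951 h⁻¹ = 1.188 d⁻¹.
9.325·exp(−k·t) = 2.2 → t = ln(9.325/2.2)/k = 105000 s = 29.17 h.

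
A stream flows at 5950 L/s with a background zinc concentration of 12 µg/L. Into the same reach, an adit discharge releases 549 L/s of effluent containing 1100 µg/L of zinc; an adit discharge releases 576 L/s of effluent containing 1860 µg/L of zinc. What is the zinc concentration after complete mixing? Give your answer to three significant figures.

After mixing, C = (5950·12.00 + 549.0·1100 + 576.0·1860) / 7075 = 1747000/7075 = 246.9 µg/L.

247 µg/L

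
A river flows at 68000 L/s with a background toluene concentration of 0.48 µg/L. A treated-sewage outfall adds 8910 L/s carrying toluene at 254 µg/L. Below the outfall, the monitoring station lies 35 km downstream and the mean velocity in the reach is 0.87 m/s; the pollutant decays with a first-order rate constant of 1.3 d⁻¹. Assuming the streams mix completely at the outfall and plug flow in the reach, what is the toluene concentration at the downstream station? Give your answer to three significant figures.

16.3 µg/L

Mass balance: C = (68000·0.4800 + 8910·254.0) / 76910 = 2296000/76910 = 29.85 µg/L.
Travel time t = 35·1000 / 0.87 = 40230 s = 11.17 h.
Applying C = C₀e^(−kt): 29.85 × 0.5459 = 16.30 µg/L.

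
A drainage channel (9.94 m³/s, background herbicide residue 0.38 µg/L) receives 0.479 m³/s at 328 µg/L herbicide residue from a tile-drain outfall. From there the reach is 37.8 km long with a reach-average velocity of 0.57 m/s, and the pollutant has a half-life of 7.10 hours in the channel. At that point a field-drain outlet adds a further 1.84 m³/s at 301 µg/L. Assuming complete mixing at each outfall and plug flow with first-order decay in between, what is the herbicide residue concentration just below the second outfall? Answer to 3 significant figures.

47.4 µg/L

Conservation of mass: C = (9.940·0.3800 + 0.4790·328.0) / 10.42 = 160.9/10.42 = 15.44 µg/L; combined flow 10.42 m³/s.
Travel time t = 37.8·1000 / 0.57 = 66320 s = 18.42 h.
Half-life 7.10 h → k = ln 2 / 7.10 = 0.09763 h⁻¹ = 2.343 d⁻¹.
Applying C = C₀e^(−kt): 15.44 × 0.1656 = 2.557 µg/L.
At the second outfall, C = (10.42·2.557 + 1.840·301.0) / (10.42 + 1.840) = 47.35 µg/L.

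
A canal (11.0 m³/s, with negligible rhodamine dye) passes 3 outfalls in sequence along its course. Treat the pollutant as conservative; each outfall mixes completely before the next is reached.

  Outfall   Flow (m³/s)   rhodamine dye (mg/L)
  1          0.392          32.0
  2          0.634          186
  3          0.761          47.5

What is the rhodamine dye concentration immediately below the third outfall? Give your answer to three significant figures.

13.0 mg/L

After outfall 1: Q = 11.00 + 0.3920 = 11.39 m³/s; C = (11.00·0 + 0.3920·32.00)/11.39 = 1.101 mg/L.
After outfall 2: Q = 11.39 + 0.6340 = 12.03 m³/s; C = (11.39·1.101 + 0.6340·186.0)/12.03 = 10.85 mg/L.
After outfall 3: Q = 12.03 + 0.7610 = 12.79 m³/s; C = (12.03·10.85 + 0.7610·47.50)/12.79 = 13.03 mg/L.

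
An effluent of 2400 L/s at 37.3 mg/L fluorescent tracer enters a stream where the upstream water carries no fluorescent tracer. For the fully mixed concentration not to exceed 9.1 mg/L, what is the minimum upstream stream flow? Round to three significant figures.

7440 L/s

Set C_mix = 9.1: (Q·0 + 2400·37.30) / (Q + 2400) = 9.1
→ Q = 2400·(37.30 − 9.1)/(9.1 − 0) = 7437 L/s.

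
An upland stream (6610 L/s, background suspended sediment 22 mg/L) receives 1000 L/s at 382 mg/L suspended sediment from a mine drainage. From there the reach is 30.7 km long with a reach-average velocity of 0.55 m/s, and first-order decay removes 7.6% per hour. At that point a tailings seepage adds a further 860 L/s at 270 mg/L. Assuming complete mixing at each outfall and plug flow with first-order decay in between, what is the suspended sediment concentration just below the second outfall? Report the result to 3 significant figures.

After mixing, C = (6610·22.00 + 1000·382.0) / 7610 = 527400/7610 = 69.31 mg/L; combined flow 7610 L/s.
Travel time t = 30.7·1000 / 0.55 = 55820 s = 15.51 h.
7.6%/h lost → k = −ln(1 − 0.076) = 0.07904 h⁻¹.
After decay, C = 69.31 × e^(−kt) = 69.31 × 0.2936 = 20.35 mg/L.
At the second outfall, C = (7610·20.35 + 860.0·270.0) / (7610 + 860.0) = 45.70 mg/L.

45.7 mg/L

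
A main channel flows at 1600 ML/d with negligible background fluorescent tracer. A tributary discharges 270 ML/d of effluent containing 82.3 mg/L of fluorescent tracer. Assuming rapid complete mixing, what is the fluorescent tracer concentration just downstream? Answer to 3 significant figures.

After mixing, C = (1600·0 + 270.0·82.30) / 1870 = 22220/1870 = 11.88 mg/L.

11.9 mg/L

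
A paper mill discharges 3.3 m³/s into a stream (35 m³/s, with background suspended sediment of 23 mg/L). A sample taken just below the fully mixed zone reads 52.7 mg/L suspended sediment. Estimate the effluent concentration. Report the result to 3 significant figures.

Mass balance: 35.00·23.00 + 3.300·Cₑ = 38.30·52.70
→ Cₑ = (38.30·52.70 − 35.00·23.00) / 3.300 = 367.7 mg/L.

368 mg/L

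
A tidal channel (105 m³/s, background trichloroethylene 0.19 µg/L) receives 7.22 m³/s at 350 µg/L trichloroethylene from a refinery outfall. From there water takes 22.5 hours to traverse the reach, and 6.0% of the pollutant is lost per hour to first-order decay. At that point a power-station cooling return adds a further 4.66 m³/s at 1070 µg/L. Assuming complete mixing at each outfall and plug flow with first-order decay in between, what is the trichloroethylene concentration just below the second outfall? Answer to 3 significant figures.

Mixed concentration C = ΣQC/ΣQ = (105.0·0.1900 + 7.220·350.0) / 112.2 = 2547/112.2 = 22.70 µg/L; combined flow 112.2 m³/s.
6.0%/h lost → k = −ln(1 − 0.06) = 0.06188 h⁻¹.
Decay over the reach: 22.70·exp(−kt) = 22.70·0.2485 = 5.641 µg/L.
At the second outfall, C = (112.2·5.641 + 4.660·1070) / (112.2 + 4.660) = 48.08 µg/L.

48.1 µg/L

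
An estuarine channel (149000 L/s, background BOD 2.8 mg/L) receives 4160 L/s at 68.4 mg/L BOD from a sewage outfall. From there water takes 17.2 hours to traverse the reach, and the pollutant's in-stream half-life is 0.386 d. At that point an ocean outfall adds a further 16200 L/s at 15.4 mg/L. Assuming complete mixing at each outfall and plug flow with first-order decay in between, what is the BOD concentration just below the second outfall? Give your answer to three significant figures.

After mixing, C = (149000·2.800 + 4160·68.40) / 153200 = 701700/153200 = 4.582 mg/L; combined flow 153200 L/s.
Half-life 0.386 d → k = ln 2 / 0.386 = 1.796 d⁻¹.
After decay, C = 4.582 × e^(−kt) = 4.582 × 0.2761 = 1.265 mg/L.
Second outfall: C = (153200·1.265 + 16200·15.40)/169400 = 2.617 mg/L.

2.62 mg/L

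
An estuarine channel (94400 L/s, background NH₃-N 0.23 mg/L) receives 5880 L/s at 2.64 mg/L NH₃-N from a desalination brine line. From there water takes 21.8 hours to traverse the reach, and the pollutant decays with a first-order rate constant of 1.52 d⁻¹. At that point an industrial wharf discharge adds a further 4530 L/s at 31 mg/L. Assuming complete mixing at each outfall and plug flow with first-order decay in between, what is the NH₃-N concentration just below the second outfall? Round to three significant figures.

1.43 mg/L

Mass balance: C = (94400·0.2300 + 5880·2.640) / 100300 = 37240/100300 = 0.3713 mg/L; combined flow 100300 L/s.
First-order decay: C = 0.3713·exp(−k·t) = 0.3713·0.2514 = 0.09335 mg/L.
Second outfall: C = (100300·0.09335 + 4530·31.00)/104800 = 1.429 mg/L.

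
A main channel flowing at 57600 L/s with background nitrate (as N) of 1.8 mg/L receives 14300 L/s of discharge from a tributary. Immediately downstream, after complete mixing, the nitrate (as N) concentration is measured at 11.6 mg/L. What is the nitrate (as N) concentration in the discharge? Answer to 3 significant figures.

51.1 mg/L

Mass balance: 57600·1.800 + 14300·Cₑ = 71900·11.60
→ Cₑ = (71900·11.60 − 57600·1.800) / 14300 = 51.07 mg/L.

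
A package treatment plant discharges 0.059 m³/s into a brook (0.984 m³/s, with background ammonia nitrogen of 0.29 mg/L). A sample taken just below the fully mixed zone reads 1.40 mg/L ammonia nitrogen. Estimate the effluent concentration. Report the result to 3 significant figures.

Mass balance: 0.9840·0.2900 + 0.05900·Cₑ = 1.043·1.400
→ Cₑ = (1.043·1.400 − 0.9840·0.2900) / 0.05900 = 19.91 mg/L.

19.9 mg/L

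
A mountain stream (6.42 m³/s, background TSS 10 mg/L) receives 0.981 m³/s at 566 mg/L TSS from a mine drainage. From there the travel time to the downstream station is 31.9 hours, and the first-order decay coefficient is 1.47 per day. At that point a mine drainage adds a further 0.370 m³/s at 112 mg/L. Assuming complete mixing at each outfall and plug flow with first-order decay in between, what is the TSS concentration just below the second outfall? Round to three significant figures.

16.6 mg/L

Mixed concentration C = ΣQC/ΣQ = (6.420·10.00 + 0.9810·566.0) / 7.401 = 619.4/7.401 = 83.70 mg/L; combined flow 7.401 m³/s.
After decay, C = 83.70 × e^(−kt) = 83.70 × 0.1417 = 11.86 mg/L.
Second outfall: C = (7.401·11.86 + 0.3700·112.0)/7.771 = 16.63 mg/L.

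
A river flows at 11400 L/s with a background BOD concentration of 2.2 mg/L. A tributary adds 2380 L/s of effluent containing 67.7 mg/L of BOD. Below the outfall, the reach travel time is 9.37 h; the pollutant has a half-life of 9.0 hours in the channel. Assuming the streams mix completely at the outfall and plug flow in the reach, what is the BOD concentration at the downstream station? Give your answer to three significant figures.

Mass balance: C = (11400·2.200 + 2380·67.70) / 13780 = 186200/13780 = 13.51 mg/L.
Half-life 9.0 h → k = ln 2 / 9.0 = 0.07702 h⁻¹ = 1.848 d⁻¹.
Applying C = C₀e^(−kt): 13.51 × 0.4860 = 6.567 mg/L.

6.57 mg/L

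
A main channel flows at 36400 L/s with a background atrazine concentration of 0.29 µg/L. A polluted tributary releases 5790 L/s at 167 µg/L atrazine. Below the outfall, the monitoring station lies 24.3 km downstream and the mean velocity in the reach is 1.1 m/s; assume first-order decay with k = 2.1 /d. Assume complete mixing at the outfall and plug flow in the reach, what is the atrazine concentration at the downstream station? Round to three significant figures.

13.5 µg/L

Flow-weighted average: C = (36400·0.2900 + 5790·167.0) / 42190 = 977500/42190 = 23.17 µg/L.
Travel time t = 24.3·1000 / 1.1 = 22090 s = 6.136 h.
Applying C = C₀e^(−kt): 23.17 × 0.5845 = 13.54 µg/L.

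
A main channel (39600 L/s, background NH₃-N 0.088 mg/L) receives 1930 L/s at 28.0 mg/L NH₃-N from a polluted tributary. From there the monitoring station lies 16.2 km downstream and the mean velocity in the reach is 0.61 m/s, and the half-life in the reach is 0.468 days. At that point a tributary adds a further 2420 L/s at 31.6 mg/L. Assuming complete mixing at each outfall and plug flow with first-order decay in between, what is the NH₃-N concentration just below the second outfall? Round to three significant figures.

2.57 mg/L

Flow-weighted average: C = (39600·0.08800 + 1930·28.00) / 41530 = 57520/41530 = 1.385 mg/L; combined flow 41530 L/s.
Travel time t = 16.2·1000 / 0.61 = 26560 s = 7.377 h.
Half-life 0.468 d → k = ln 2 / 0.468 = 1.481 d⁻¹.
Decay over the reach: 1.385·exp(−kt) = 1.385·0.6343 = 0.8786 mg/L.
At the second outfall, C = (41530·0.8786 + 2420·31.60) / (41530 + 2420) = 2.570 mg/L.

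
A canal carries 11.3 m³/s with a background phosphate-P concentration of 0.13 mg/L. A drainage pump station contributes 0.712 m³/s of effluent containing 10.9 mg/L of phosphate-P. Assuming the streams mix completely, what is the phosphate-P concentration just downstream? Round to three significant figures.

After mixing, C = (11.30·0.1300 + 0.7120·10.90) / 12.01 = 9.230/12.01 = 0.7684 mg/L.

0.768 mg/L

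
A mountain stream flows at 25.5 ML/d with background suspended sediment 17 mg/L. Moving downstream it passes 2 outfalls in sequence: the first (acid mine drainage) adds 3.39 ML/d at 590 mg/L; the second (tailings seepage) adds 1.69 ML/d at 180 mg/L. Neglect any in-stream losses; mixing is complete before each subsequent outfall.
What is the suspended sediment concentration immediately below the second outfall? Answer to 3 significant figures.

89.5 mg/L

Outfall 1: combined Q = 28.89 ML/d; C = (25.50·17.00 + 3.390·590.0)/28.89 = 84.24 mg/L.
Outfall 2: combined Q = 30.58 ML/d; C = (28.89·84.24 + 1.690·180.0)/30.58 = 89.53 mg/L.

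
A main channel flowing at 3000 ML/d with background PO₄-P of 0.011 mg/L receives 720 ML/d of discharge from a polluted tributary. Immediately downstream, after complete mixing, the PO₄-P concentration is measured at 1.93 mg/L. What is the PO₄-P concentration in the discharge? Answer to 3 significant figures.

9.93 mg/L

Mass balance: 3000·0.01100 + 720.0·Cₑ = 3720·1.930
→ Cₑ = (3720·1.930 − 3000·0.01100) / 720.0 = 9.926 mg/L.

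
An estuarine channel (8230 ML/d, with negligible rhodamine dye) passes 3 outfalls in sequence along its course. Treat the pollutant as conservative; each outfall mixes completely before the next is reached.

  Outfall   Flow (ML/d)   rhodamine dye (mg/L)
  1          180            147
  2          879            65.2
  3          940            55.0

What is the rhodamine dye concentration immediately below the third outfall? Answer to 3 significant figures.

13.2 mg/L

After outfall 1: Q = 8230 + 180.0 = 8410 ML/d; C = (8230·0 + 180.0·147.0)/8410 = 3.146 mg/L.
After outfall 2: Q = 8410 + 879.0 = 9289 ML/d; C = (8410·3.146 + 879.0·65.20)/9289 = 9.018 mg/L.
After outfall 3: Q = 9289 + 940.0 = 10230 ML/d; C = (9289·9.018 + 940.0·55.00)/10230 = 13.24 mg/L.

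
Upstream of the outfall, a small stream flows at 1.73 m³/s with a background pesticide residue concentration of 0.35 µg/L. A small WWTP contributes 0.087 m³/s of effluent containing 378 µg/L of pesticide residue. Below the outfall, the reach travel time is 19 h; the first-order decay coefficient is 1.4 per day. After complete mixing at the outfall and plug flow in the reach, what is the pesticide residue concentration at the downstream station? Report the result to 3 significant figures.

After mixing, C = (1.730·0.3500 + 0.08700·378.0) / 1.817 = 33.49/1.817 = 18.43 µg/L.
Decay over the reach: 18.43·exp(−kt) = 18.43·0.3301 = 6.085 µg/L.

6.08 µg/L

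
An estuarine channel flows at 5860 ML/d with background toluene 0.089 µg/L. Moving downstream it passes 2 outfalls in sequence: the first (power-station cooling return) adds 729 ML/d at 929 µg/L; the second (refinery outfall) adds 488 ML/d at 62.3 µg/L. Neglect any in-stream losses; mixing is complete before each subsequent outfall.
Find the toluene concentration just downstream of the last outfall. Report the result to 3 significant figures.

100 µg/L

Below outfall 1: Q → 6589 ML/d, C = (5860·0.08900 + 729.0·929.0)/6589 = 102.9 µg/L.
Below outfall 2: Q → 7077 ML/d, C = (6589·102.9 + 488.0·62.30)/7077 = 100.1 µg/L.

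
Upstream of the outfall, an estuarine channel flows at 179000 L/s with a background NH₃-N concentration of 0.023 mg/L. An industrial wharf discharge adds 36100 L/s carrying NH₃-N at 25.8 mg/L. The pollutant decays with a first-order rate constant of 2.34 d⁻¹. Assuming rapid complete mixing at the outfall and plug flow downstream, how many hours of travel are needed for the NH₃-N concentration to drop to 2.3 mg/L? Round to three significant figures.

Mixed concentration C = ΣQC/ΣQ = (179000·0.02300 + 36100·25.80) / 215100 = 935500/215100 = 4.349 mg/L.
4.349·exp(−k·t) = 2.3 → t = ln(4.349/2.3)/k = 23520 s = 6.534 h.

6.53 h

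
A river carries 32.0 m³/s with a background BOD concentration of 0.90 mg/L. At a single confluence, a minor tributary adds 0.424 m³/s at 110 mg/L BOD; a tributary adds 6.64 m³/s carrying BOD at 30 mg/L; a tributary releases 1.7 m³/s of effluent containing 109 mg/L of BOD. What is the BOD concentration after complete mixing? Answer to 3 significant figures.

11.3 mg/L

Mass balance: C = (32.00·0.9000 + 0.4240·110.0 + 6.640·30.00 + 1.700·109.0) / 40.76 = 459.9/40.76 = 11.28 mg/L.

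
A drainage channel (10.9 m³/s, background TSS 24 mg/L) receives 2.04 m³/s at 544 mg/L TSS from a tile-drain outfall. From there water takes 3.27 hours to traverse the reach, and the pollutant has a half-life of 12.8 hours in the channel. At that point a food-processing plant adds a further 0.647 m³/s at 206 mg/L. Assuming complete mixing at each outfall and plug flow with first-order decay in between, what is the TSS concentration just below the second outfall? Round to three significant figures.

After mixing, C = (10.90·24.00 + 2.040·544.0) / 12.94 = 1371/12.94 = 106.0 mg/L; combined flow 12.94 m³/s.
Half-life 12.8 h → k = ln 2 / 12.8 = 0.05415 h⁻¹ = 1.300 d⁻¹.
Decay over the reach: 106.0·exp(−kt) = 106.0·0.8377 = 88.78 mg/L.
At the second outfall, C = (12.94·88.78 + 0.6470·206.0) / (12.94 + 0.6470) = 94.36 mg/L.

94.4 mg/L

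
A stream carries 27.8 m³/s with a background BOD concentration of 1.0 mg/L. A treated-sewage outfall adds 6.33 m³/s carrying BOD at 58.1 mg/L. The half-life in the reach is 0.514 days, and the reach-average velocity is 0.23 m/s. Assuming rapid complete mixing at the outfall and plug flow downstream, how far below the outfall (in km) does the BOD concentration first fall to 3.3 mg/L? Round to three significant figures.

Conservation of mass: C = (27.80·1.000 + 6.330·58.10) / 34.13 = 395.6/34.13 = 11.59 mg/L.
Half-life 0.514 d → k = ln 2 / 0.514 = 1.349 d⁻¹.
Set 11.59·exp(−k·t) = 3.3 → t = ln(11.59/3.3)/k = 80490 s = 22.36 h.
Distance = v·t = 0.23·80490 = 18510 m = 18.51 km.

18.5 km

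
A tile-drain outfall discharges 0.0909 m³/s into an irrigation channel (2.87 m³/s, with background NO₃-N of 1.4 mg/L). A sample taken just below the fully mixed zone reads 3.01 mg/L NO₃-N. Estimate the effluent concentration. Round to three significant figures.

53.8 mg/L

Mass balance: 2.870·1.400 + 0.09090·Cₑ = 2.961·3.010
→ Cₑ = (2.961·3.010 − 2.870·1.400) / 0.09090 = 53.84 mg/L.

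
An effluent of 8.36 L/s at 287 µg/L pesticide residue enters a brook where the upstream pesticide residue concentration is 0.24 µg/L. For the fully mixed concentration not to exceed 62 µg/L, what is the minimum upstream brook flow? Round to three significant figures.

Set C_mix = 62: (Q·0.2400 + 8.360·287.0) / (Q + 8.360) = 62
→ Q = 8.360·(287.0 − 62)/(62 − 0.2400) = 30.46 L/s.

30.5 L/s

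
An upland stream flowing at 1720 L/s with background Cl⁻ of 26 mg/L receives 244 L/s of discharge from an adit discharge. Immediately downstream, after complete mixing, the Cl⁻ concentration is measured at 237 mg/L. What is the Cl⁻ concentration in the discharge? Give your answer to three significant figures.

1720 mg/L

Mass balance: 1720·26.00 + 244.0·Cₑ = 1964·237.0
→ Cₑ = (1964·237.0 − 1720·26.00) / 244.0 = 1724 mg/L.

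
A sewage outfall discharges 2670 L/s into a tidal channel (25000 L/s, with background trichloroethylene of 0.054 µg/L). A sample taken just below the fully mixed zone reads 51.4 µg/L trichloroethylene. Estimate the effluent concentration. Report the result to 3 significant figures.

Mass balance: 25000·0.05400 + 2670·Cₑ = 27670·51.40
→ Cₑ = (27670·51.40 − 25000·0.05400) / 2670 = 532.2 µg/L.

532 µg/L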